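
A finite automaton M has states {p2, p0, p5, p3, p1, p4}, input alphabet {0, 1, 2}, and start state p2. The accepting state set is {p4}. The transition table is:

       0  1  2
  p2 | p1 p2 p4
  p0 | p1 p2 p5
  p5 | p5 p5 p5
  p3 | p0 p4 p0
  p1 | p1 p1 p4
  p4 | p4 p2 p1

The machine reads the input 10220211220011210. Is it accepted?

start at p2
read '1': p2 → p2
read '0': p2 → p1
read '2': p1 → p4
read '2': p4 → p1
read '0': p1 → p1
read '2': p1 → p4
read '1': p4 → p2
read '1': p2 → p2
read '2': p2 → p4
read '2': p4 → p1
read '0': p1 → p1
read '0': p1 → p1
read '1': p1 → p1
read '1': p1 → p1
read '2': p1 → p4
read '1': p4 → p2
read '0': p2 → p1
End state p1 is not accepting.

No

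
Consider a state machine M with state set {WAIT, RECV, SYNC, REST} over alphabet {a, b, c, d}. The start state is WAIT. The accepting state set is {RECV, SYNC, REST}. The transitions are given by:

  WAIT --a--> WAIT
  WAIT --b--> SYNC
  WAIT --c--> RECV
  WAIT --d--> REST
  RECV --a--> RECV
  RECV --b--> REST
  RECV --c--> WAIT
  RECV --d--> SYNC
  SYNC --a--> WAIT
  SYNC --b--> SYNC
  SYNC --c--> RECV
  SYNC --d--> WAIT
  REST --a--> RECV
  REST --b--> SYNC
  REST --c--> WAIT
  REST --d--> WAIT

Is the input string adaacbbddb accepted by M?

WAIT → WAIT → REST → RECV → RECV → WAIT → SYNC → SYNC → WAIT → REST → SYNC
End state SYNC is accepting.

Yes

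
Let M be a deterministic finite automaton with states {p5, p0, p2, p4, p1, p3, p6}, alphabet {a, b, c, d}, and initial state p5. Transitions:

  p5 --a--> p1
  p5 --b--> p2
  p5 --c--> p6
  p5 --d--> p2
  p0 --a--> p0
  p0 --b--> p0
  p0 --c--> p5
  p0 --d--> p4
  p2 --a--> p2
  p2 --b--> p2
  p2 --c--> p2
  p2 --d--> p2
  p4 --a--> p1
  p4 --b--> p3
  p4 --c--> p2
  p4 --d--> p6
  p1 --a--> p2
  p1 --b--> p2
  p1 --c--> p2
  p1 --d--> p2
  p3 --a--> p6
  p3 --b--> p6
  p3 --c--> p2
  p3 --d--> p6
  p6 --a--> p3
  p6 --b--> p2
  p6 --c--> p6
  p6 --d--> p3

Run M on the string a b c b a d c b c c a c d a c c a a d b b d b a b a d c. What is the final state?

Trace: p5 -a-> p1 -b-> p2 -c-> p2 -b-> p2 -a-> p2 -d-> p2 -c-> p2 -b-> p2 -c-> p2 -c-> p2 -a-> p2 -c-> p2 -d-> p2 -a-> p2 -c-> p2 -c-> p2 -a-> p2 -a-> p2 -d-> p2 -b-> p2 -b-> p2 -d-> p2 -b-> p2 -a-> p2 -b-> p2 -a-> p2 -d-> p2 -c-> p2

p2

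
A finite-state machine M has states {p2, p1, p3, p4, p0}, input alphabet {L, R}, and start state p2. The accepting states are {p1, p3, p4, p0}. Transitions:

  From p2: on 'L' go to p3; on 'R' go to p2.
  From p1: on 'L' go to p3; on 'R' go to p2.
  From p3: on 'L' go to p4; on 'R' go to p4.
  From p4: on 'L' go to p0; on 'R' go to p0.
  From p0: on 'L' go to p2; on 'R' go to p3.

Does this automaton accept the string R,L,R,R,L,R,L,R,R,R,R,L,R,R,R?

Yes

p2 → p2 → p3 → p4 → p0 → p2 → p2 → p3 → p4 → p0 → p3 → p4 → p0 → p3 → p4 → p0
End state p0 is accepting.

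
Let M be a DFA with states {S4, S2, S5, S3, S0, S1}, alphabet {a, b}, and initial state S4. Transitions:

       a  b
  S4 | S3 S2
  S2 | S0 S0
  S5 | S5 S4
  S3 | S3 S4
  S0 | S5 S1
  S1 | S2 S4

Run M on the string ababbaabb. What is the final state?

S4 → S3 → S4 → S3 → S4 → S2 → S0 → S5 → S4 → S2

S2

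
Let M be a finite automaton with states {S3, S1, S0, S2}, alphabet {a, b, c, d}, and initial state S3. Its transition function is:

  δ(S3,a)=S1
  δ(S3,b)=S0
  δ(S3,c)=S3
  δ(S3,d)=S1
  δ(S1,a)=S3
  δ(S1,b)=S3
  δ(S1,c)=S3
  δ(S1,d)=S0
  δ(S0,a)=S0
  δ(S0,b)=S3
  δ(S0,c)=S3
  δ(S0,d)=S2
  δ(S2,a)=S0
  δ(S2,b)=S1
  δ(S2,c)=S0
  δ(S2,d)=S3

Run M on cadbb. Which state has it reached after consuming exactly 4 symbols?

Trace: S3 -c-> S3 -a-> S1 -d-> S0 -b-> S3
After 4 symbols: S3.

S3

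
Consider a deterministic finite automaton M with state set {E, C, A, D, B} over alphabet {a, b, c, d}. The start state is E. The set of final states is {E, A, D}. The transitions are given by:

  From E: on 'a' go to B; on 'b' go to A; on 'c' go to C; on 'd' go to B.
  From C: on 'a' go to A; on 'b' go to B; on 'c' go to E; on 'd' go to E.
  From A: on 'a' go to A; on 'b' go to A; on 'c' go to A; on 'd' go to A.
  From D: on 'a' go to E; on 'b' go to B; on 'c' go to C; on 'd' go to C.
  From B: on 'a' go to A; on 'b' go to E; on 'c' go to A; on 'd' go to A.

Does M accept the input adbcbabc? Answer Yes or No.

start at E
read 'a': E → B
read 'd': B → A
read 'b': A → A
read 'c': A → A
read 'b': A → A
read 'a': A → A
read 'b': A → A
read 'c': A → A
End state A is accepting.

Yes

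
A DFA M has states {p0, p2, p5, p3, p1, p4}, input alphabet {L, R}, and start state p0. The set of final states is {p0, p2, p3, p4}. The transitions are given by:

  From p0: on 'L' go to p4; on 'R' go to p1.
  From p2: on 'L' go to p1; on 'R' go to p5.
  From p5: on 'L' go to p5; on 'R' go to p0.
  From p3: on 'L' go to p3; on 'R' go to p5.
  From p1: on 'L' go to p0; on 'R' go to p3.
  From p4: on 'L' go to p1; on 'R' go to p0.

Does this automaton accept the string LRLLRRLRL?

Yes

Trace: p0 -L-> p4 -R-> p0 -L-> p4 -L-> p1 -R-> p3 -R-> p5 -L-> p5 -R-> p0 -L-> p4
End state p4 is accepting.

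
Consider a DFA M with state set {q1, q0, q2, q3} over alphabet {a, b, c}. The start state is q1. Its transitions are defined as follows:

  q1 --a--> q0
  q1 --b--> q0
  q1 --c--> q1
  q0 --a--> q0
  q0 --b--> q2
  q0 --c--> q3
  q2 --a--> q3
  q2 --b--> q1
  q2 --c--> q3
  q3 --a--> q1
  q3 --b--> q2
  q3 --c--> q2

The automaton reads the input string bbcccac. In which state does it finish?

q1

start at q1
read 'b': q1 → q0
read 'b': q0 → q2
read 'c': q2 → q3
read 'c': q3 → q2
read 'c': q2 → q3
read 'a': q3 → q1
read 'c': q1 → q1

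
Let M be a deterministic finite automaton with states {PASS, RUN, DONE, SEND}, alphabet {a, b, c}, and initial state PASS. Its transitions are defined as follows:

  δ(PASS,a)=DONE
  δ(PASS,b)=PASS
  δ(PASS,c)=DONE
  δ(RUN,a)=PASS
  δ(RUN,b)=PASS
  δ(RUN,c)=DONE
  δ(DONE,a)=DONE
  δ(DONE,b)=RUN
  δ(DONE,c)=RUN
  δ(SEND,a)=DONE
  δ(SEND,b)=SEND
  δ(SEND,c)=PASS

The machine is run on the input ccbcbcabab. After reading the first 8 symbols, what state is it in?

RUN

Trace: PASS -c-> DONE -c-> RUN -b-> PASS -c-> DONE -b-> RUN -c-> DONE -a-> DONE -b-> RUN
After 8 symbols: RUN.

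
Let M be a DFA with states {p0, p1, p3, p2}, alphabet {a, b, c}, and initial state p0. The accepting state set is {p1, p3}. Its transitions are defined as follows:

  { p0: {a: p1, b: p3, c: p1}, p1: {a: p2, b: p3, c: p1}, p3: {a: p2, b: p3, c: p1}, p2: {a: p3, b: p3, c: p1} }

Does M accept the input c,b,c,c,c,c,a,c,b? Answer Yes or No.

Yes

start at p0
read 'c': p0 → p1
read 'b': p1 → p3
read 'c': p3 → p1
read 'c': p1 → p1
read 'c': p1 → p1
read 'c': p1 → p1
read 'a': p1 → p2
read 'c': p2 → p1
read 'b': p1 → p3
End state p3 is accepting.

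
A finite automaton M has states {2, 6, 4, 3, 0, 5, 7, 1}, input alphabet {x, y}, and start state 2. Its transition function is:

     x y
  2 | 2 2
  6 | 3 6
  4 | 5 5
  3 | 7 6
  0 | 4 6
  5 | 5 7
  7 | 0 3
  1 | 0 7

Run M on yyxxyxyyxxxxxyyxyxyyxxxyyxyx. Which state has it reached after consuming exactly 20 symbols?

Trace: 2 -y-> 2 -y-> 2 -x-> 2 -x-> 2 -y-> 2 -x-> 2 -y-> 2 -y-> 2 -x-> 2 -x-> 2 -x-> 2 -x-> 2 -x-> 2 -y-> 2 -y-> 2 -x-> 2 -y-> 2 -x-> 2 -y-> 2 -y-> 2
After 20 symbols: 2.

2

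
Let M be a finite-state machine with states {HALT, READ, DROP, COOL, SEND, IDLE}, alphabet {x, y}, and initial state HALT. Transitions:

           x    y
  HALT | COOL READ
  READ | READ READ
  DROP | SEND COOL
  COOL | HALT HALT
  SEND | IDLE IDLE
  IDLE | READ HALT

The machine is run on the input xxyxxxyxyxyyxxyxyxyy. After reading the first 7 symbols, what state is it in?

READ

start at HALT
read 'x': HALT → COOL
read 'x': COOL → HALT
read 'y': HALT → READ
read 'x': READ → READ
read 'x': READ → READ
read 'x': READ → READ
read 'y': READ → READ
After 7 symbols: READ.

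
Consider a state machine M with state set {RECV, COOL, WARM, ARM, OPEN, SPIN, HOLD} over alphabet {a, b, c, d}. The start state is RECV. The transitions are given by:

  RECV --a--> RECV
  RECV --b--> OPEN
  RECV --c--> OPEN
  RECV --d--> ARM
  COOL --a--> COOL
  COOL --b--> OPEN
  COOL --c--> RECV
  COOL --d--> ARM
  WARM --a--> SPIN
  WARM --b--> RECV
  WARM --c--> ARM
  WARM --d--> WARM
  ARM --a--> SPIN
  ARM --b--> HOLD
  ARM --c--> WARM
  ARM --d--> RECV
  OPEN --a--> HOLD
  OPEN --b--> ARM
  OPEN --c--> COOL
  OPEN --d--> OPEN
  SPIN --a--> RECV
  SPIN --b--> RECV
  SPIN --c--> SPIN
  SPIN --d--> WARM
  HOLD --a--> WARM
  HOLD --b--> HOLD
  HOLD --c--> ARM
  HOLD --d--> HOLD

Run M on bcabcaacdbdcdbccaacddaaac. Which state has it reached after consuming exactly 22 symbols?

start at RECV
read 'b': RECV → OPEN
read 'c': OPEN → COOL
read 'a': COOL → COOL
read 'b': COOL → OPEN
read 'c': OPEN → COOL
read 'a': COOL → COOL
read 'a': COOL → COOL
read 'c': COOL → RECV
read 'd': RECV → ARM
read 'b': ARM → HOLD
read 'd': HOLD → HOLD
read 'c': HOLD → ARM
read 'd': ARM → RECV
read 'b': RECV → OPEN
read 'c': OPEN → COOL
read 'c': COOL → RECV
read 'a': RECV → RECV
read 'a': RECV → RECV
read 'c': RECV → OPEN
read 'd': OPEN → OPEN
read 'd': OPEN → OPEN
read 'a': OPEN → HOLD
After 22 symbols: HOLD.

HOLD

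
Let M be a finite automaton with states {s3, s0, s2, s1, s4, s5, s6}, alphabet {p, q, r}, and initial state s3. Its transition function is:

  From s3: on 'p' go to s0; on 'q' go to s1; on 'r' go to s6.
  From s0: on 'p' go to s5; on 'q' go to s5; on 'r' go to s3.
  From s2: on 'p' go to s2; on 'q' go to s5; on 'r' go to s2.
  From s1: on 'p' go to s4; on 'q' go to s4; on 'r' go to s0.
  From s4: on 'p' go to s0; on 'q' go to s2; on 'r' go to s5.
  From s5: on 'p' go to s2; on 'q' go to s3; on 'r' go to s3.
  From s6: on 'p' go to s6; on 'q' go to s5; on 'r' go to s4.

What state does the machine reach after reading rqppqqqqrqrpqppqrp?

s0

start at s3
read 'r': s3 → s6
read 'q': s6 → s5
read 'p': s5 → s2
read 'p': s2 → s2
read 'q': s2 → s5
read 'q': s5 → s3
read 'q': s3 → s1
read 'q': s1 → s4
read 'r': s4 → s5
read 'q': s5 → s3
read 'r': s3 → s6
read 'p': s6 → s6
read 'q': s6 → s5
read 'p': s5 → s2
read 'p': s2 → s2
read 'q': s2 → s5
read 'r': s5 → s3
read 'p': s3 → s0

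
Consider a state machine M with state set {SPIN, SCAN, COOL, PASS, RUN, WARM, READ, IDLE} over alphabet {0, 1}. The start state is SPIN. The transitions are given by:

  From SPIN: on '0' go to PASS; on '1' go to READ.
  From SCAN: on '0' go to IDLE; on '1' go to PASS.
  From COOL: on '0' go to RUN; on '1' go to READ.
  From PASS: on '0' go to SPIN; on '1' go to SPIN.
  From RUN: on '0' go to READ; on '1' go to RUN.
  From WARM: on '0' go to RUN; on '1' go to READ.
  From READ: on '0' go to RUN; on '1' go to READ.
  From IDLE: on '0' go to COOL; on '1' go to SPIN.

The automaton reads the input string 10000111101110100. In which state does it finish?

start at SPIN
read '1': SPIN → READ
read '0': READ → RUN
read '0': RUN → READ
read '0': READ → RUN
read '0': RUN → READ
read '1': READ → READ
read '1': READ → READ
read '1': READ → READ
read '1': READ → READ
read '0': READ → RUN
read '1': RUN → RUN
read '1': RUN → RUN
read '1': RUN → RUN
read '0': RUN → READ
read '1': READ → READ
read '0': READ → RUN
read '0': RUN → READ

READ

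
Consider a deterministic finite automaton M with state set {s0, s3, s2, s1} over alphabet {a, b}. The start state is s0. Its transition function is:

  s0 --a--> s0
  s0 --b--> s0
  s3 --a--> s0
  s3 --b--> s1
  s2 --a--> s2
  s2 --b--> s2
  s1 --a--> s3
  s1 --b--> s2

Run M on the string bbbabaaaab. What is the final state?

s0

s0 → s0 → s0 → s0 → s0 → s0 → s0 → s0 → s0 → s0 → s0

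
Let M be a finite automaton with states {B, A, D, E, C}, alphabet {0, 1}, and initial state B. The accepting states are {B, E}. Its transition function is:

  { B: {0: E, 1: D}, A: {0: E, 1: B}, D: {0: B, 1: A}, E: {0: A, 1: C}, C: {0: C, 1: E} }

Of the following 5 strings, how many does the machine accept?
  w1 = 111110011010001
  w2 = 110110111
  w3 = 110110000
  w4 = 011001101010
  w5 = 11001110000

w1: B → D → A → B → D → A → E → A → B → D → B → D → B → E → A → B  → end B, accepted
w2: B → D → A → E → C → E → A → B → D → A  → end A, rejected
w3: B → D → A → E → C → E → A → E → A → E  → end E, accepted
w4: B → E → C → E → A → E → C → E → A → B → E → C → C  → end C, rejected
w5: B → D → A → E → A → B → D → A → E → A → E → A  → end A, rejected

2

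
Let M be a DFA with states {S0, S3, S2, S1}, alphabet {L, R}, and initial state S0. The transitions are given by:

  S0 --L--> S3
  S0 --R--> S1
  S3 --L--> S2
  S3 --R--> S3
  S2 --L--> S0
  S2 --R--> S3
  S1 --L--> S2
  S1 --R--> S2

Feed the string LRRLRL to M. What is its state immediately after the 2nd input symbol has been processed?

S3

S0 → S3 → S3
After 2 symbols: S3.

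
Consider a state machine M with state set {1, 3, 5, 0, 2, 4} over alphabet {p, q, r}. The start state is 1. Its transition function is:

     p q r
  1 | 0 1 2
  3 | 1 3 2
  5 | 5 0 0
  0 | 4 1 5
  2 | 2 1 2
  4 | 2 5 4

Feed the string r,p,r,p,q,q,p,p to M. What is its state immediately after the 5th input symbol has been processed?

Trace: 1 -r-> 2 -p-> 2 -r-> 2 -p-> 2 -q-> 1
After 5 symbols: 1.

1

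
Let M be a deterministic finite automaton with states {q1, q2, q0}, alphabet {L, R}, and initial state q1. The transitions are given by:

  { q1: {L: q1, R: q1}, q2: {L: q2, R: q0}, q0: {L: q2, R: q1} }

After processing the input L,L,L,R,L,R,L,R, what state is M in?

q1

Trace: q1 -L-> q1 -L-> q1 -L-> q1 -R-> q1 -L-> q1 -R-> q1 -L-> q1 -R-> q1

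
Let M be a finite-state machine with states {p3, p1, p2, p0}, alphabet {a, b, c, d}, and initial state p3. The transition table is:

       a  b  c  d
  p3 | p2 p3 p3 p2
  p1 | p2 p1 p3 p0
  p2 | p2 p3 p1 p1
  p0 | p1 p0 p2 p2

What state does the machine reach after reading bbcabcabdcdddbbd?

p0

p3 → p3 → p3 → p3 → p2 → p3 → p3 → p2 → p3 → p2 → p1 → p0 → p2 → p1 → p1 → p1 → p0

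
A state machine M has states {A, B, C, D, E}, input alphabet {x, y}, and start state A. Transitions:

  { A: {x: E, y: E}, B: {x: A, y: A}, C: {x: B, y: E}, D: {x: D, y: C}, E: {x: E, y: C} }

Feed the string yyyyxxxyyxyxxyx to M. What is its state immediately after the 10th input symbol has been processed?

E

start at A
read 'y': A → E
read 'y': E → C
read 'y': C → E
read 'y': E → C
read 'x': C → B
read 'x': B → A
read 'x': A → E
read 'y': E → C
read 'y': C → E
read 'x': E → E
After 10 symbols: E.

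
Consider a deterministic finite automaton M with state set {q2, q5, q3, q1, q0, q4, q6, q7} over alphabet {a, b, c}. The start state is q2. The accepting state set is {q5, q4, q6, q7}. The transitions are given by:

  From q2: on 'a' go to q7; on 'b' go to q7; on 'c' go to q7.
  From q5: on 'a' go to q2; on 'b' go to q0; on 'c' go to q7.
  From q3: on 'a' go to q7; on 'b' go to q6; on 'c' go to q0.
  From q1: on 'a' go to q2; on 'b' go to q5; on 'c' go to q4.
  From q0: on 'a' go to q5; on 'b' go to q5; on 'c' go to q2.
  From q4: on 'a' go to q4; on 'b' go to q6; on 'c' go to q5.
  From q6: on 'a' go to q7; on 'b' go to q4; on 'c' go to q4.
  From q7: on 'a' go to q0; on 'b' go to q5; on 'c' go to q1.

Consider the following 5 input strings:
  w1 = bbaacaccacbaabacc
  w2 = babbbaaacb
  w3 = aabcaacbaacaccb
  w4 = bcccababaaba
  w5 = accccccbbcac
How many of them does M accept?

w1: q2 → q7 → q5 → q2 → q7 → q1 → q2 → q7 → q1 → q2 → q7 → q5 → q2 → q7 → q5 → q2 → q7 → q1  → end q1, rejected
w2: q2 → q7 → q0 → q5 → q0 → q5 → q2 → q7 → q0 → q2 → q7  → end q7, accepted
w3: q2 → q7 → q0 → q5 → q7 → q0 → q5 → q7 → q5 → q2 → q7 → q1 → q2 → q7 → q1 → q5  → end q5, accepted
w4: q2 → q7 → q1 → q4 → q5 → q2 → q7 → q0 → q5 → q2 → q7 → q5 → q2  → end q2, rejected
w5: q2 → q7 → q1 → q4 → q5 → q7 → q1 → q4 → q6 → q4 → q5 → q2 → q7  → end q7, accepted

3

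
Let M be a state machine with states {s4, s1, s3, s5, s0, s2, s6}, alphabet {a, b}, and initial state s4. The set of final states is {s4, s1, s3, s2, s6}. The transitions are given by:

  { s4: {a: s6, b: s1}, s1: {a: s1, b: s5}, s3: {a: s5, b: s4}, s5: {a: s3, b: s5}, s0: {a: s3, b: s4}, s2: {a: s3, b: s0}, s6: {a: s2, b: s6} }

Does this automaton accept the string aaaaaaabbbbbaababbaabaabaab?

No

start at s4
read 'a': s4 → s6
read 'a': s6 → s2
read 'a': s2 → s3
read 'a': s3 → s5
read 'a': s5 → s3
read 'a': s3 → s5
read 'a': s5 → s3
read 'b': s3 → s4
read 'b': s4 → s1
read 'b': s1 → s5
read 'b': s5 → s5
read 'b': s5 → s5
read 'a': s5 → s3
read 'a': s3 → s5
read 'b': s5 → s5
read 'a': s5 → s3
read 'b': s3 → s4
read 'b': s4 → s1
read 'a': s1 → s1
read 'a': s1 → s1
read 'b': s1 → s5
read 'a': s5 → s3
read 'a': s3 → s5
read 'b': s5 → s5
read 'a': s5 → s3
read 'a': s3 → s5
read 'b': s5 → s5
End state s5 is not accepting.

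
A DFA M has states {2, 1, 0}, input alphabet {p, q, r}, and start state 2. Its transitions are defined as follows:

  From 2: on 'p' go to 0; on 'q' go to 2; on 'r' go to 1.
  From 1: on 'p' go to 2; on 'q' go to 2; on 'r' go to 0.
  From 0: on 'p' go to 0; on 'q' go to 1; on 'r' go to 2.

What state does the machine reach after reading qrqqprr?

1

Trace: 2 -q-> 2 -r-> 1 -q-> 2 -q-> 2 -p-> 0 -r-> 2 -r-> 1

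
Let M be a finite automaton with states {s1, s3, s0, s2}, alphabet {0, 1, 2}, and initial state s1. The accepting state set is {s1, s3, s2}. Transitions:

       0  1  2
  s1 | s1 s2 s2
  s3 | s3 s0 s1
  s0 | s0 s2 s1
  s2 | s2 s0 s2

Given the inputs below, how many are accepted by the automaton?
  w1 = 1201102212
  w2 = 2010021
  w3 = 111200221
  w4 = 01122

w1: Trace: s1 -1-> s2 -2-> s2 -0-> s2 -1-> s0 -1-> s2 -0-> s2 -2-> s2 -2-> s2 -1-> s0 -2-> s1  → end s1, accepted
w2: Trace: s1 -2-> s2 -0-> s2 -1-> s0 -0-> s0 -0-> s0 -2-> s1 -1-> s2  → end s2, accepted
w3: Trace: s1 -1-> s2 -1-> s0 -1-> s2 -2-> s2 -0-> s2 -0-> s2 -2-> s2 -2-> s2 -1-> s0  → end s0, rejected
w4: Trace: s1 -0-> s1 -1-> s2 -1-> s0 -2-> s1 -2-> s2  → end s2, accepted

3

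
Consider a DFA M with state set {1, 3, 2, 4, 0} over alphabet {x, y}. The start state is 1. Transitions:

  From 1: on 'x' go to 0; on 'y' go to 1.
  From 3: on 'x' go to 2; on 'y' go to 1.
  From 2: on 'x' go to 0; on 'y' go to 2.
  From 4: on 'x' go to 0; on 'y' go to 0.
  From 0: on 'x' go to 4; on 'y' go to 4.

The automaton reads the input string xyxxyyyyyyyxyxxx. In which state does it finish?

4

start at 1
read 'x': 1 → 0
read 'y': 0 → 4
read 'x': 4 → 0
read 'x': 0 → 4
read 'y': 4 → 0
read 'y': 0 → 4
read 'y': 4 → 0
read 'y': 0 → 4
read 'y': 4 → 0
read 'y': 0 → 4
read 'y': 4 → 0
read 'x': 0 → 4
read 'y': 4 → 0
read 'x': 0 → 4
read 'x': 4 → 0
read 'x': 0 → 4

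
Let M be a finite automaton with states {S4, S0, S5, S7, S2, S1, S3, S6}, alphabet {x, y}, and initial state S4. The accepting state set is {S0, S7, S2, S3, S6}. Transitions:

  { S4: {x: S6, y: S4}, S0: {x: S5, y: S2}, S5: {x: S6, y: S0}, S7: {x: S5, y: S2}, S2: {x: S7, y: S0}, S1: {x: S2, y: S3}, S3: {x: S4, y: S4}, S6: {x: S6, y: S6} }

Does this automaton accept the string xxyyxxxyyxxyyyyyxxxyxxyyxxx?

Trace: S4 -x-> S6 -x-> S6 -y-> S6 -y-> S6 -x-> S6 -x-> S6 -x-> S6 -y-> S6 -y-> S6 -x-> S6 -x-> S6 -y-> S6 -y-> S6 -y-> S6 -y-> S6 -y-> S6 -x-> S6 -x-> S6 -x-> S6 -y-> S6 -x-> S6 -x-> S6 -y-> S6 -y-> S6 -x-> S6 -x-> S6 -x-> S6
End state S6 is accepting.

Yes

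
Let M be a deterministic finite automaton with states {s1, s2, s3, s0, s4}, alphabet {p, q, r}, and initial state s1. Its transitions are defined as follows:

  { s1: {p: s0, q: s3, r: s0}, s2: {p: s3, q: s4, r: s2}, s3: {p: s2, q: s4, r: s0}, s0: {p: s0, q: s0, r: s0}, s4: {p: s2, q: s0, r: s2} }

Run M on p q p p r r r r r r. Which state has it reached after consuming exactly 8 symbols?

s0

s1 → s0 → s0 → s0 → s0 → s0 → s0 → s0 → s0
After 8 symbols: s0.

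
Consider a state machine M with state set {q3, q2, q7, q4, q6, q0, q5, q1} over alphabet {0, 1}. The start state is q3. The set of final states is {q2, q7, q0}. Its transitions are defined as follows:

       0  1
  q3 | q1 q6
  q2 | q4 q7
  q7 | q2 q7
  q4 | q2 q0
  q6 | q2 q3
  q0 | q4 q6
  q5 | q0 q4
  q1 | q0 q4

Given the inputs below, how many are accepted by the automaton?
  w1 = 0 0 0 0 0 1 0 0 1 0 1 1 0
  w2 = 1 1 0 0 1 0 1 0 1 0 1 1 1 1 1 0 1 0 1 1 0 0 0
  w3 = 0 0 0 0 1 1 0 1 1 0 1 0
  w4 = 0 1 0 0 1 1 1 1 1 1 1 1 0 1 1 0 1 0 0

3

w1: Trace: q3 -0-> q1 -0-> q0 -0-> q4 -0-> q2 -0-> q4 -1-> q0 -0-> q4 -0-> q2 -1-> q7 -0-> q2 -1-> q7 -1-> q7 -0-> q2  → end q2, accepted
w2: Trace: q3 -1-> q6 -1-> q3 -0-> q1 -0-> q0 -1-> q6 -0-> q2 -1-> q7 -0-> q2 -1-> q7 -0-> q2 -1-> q7 -1-> q7 -1-> q7 -1-> q7 -1-> q7 -0-> q2 -1-> q7 -0-> q2 -1-> q7 -1-> q7 -0-> q2 -0-> q4 -0-> q2  → end q2, accepted
w3: Trace: q3 -0-> q1 -0-> q0 -0-> q4 -0-> q2 -1-> q7 -1-> q7 -0-> q2 -1-> q7 -1-> q7 -0-> q2 -1-> q7 -0-> q2  → end q2, accepted
w4: Trace: q3 -0-> q1 -1-> q4 -0-> q2 -0-> q4 -1-> q0 -1-> q6 -1-> q3 -1-> q6 -1-> q3 -1-> q6 -1-> q3 -1-> q6 -0-> q2 -1-> q7 -1-> q7 -0-> q2 -1-> q7 -0-> q2 -0-> q4  → end q4, rejected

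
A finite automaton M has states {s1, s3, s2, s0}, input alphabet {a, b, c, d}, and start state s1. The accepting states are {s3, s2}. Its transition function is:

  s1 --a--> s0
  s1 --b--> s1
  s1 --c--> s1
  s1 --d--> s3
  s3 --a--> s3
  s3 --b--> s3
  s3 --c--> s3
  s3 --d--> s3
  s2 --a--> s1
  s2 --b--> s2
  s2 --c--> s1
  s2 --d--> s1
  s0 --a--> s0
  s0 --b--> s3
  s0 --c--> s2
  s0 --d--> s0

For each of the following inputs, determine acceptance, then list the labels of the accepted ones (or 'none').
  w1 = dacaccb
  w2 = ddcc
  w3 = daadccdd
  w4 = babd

w1, w2, w3, w4

w1:
  start at s1
  read 'd': s1 → s3
  read 'a': s3 → s3
  read 'c': s3 → s3
  read 'a': s3 → s3
  read 'c': s3 → s3
  read 'c': s3 → s3
  read 'b': s3 → s3
  end s3, accepted
w2:
  start at s1
  read 'd': s1 → s3
  read 'd': s3 → s3
  read 'c': s3 → s3
  read 'c': s3 → s3
  end s3, accepted
w3:
  start at s1
  read 'd': s1 → s3
  read 'a': s3 → s3
  read 'a': s3 → s3
  read 'd': s3 → s3
  read 'c': s3 → s3
  read 'c': s3 → s3
  read 'd': s3 → s3
  read 'd': s3 → s3
  end s3, accepted
w4:
  start at s1
  read 'b': s1 → s1
  read 'a': s1 → s0
  read 'b': s0 → s3
  read 'd': s3 → s3
  end s3, accepted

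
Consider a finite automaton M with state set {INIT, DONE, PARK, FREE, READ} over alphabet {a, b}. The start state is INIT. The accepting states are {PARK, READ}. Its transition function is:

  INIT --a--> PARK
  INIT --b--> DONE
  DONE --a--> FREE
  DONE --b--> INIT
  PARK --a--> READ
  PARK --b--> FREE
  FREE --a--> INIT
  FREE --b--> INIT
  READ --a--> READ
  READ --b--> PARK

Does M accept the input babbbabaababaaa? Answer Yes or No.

Yes

INIT → DONE → FREE → INIT → DONE → INIT → PARK → FREE → INIT → PARK → FREE → INIT → DONE → FREE → INIT → PARK
End state PARK is accepting.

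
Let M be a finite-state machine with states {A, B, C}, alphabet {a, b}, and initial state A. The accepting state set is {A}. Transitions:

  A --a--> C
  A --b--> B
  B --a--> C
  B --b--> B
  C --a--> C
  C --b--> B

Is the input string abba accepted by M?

No

A → C → B → B → C
End state C is not accepting.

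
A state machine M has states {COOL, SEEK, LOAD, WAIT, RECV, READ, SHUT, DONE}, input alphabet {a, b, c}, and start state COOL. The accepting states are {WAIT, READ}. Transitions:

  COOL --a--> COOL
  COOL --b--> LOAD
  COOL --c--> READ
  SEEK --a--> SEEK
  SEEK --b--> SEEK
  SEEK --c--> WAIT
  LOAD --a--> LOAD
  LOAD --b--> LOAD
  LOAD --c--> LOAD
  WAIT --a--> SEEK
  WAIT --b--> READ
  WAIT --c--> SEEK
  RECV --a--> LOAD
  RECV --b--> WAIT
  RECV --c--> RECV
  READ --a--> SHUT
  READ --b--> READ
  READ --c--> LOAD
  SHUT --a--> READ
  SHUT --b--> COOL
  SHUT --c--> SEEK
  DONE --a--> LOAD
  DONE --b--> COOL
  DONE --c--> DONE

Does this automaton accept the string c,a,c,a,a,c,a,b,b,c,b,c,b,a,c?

No

start at COOL
read 'c': COOL → READ
read 'a': READ → SHUT
read 'c': SHUT → SEEK
read 'a': SEEK → SEEK
read 'a': SEEK → SEEK
read 'c': SEEK → WAIT
read 'a': WAIT → SEEK
read 'b': SEEK → SEEK
read 'b': SEEK → SEEK
read 'c': SEEK → WAIT
read 'b': WAIT → READ
read 'c': READ → LOAD
read 'b': LOAD → LOAD
read 'a': LOAD → LOAD
read 'c': LOAD → LOAD
End state LOAD is not accepting.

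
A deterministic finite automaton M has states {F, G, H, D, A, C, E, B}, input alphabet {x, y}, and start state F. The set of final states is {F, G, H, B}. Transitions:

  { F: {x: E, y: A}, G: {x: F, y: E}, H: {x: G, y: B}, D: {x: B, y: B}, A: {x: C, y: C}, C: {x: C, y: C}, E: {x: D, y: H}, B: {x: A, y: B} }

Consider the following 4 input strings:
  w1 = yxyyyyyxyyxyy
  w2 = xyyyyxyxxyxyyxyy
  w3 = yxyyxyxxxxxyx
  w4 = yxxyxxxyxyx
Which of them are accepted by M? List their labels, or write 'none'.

none

w1:
  start at F
  read 'y': F → A
  read 'x': A → C
  read 'y': C → C
  read 'y': C → C
  read 'y': C → C
  read 'y': C → C
  read 'y': C → C
  read 'x': C → C
  read 'y': C → C
  read 'y': C → C
  read 'x': C → C
  read 'y': C → C
  read 'y': C → C
  end C, rejected
w2:
  start at F
  read 'x': F → E
  read 'y': E → H
  read 'y': H → B
  read 'y': B → B
  read 'y': B → B
  read 'x': B → A
  read 'y': A → C
  read 'x': C → C
  read 'x': C → C
  read 'y': C → C
  read 'x': C → C
  read 'y': C → C
  read 'y': C → C
  read 'x': C → C
  read 'y': C → C
  read 'y': C → C
  end C, rejected
w3:
  start at F
  read 'y': F → A
  read 'x': A → C
  read 'y': C → C
  read 'y': C → C
  read 'x': C → C
  read 'y': C → C
  read 'x': C → C
  read 'x': C → C
  read 'x': C → C
  read 'x': C → C
  read 'x': C → C
  read 'y': C → C
  read 'x': C → C
  end C, rejected
w4:
  start at F
  read 'y': F → A
  read 'x': A → C
  read 'x': C → C
  read 'y': C → C
  read 'x': C → C
  read 'x': C → C
  read 'x': C → C
  read 'y': C → C
  read 'x': C → C
  read 'y': C → C
  read 'x': C → C
  end C, rejected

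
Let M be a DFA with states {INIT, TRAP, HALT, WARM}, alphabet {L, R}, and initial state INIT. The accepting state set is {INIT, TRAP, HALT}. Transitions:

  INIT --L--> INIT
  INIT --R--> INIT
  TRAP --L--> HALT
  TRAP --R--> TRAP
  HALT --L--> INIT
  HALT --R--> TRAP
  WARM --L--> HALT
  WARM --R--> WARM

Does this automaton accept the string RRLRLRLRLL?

Yes

Trace: INIT -R-> INIT -R-> INIT -L-> INIT -R-> INIT -L-> INIT -R-> INIT -L-> INIT -R-> INIT -L-> INIT -L-> INIT
End state INIT is accepting.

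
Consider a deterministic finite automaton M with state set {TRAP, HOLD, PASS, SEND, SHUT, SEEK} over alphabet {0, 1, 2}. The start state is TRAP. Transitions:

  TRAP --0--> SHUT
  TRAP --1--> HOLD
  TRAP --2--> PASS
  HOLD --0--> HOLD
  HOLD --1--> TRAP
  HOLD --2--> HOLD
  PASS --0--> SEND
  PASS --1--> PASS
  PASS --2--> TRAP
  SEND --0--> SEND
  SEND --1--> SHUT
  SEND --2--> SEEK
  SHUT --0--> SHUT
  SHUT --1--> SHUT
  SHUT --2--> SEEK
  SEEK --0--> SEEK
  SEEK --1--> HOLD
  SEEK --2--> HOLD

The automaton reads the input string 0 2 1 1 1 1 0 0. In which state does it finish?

SHUT

TRAP → SHUT → SEEK → HOLD → TRAP → HOLD → TRAP → SHUT → SHUT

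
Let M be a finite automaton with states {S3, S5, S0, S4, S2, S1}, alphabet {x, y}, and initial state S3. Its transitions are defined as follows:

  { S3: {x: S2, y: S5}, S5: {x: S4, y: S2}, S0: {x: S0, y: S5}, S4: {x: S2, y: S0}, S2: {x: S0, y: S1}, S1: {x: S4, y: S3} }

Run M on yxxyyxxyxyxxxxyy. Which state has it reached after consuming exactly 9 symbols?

S4

S3 → S5 → S4 → S2 → S1 → S3 → S2 → S0 → S5 → S4
After 9 symbols: S4.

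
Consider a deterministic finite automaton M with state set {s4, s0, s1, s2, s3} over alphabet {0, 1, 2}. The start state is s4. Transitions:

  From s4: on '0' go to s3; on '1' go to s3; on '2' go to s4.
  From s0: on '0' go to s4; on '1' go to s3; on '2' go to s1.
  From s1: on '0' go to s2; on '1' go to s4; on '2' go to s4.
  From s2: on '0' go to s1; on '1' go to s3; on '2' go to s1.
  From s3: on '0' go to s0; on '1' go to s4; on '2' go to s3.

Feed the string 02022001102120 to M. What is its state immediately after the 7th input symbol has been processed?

s0

Trace: s4 -0-> s3 -2-> s3 -0-> s0 -2-> s1 -2-> s4 -0-> s3 -0-> s0
After 7 symbols: s0.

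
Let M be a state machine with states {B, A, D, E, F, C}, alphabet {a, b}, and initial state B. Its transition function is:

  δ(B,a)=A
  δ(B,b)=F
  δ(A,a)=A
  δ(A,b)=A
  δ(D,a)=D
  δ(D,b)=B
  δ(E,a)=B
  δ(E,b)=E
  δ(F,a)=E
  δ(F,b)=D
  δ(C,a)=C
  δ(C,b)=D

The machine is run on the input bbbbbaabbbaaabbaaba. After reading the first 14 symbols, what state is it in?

start at B
read 'b': B → F
read 'b': F → D
read 'b': D → B
read 'b': B → F
read 'b': F → D
read 'a': D → D
read 'a': D → D
read 'b': D → B
read 'b': B → F
read 'b': F → D
read 'a': D → D
read 'a': D → D
read 'a': D → D
read 'b': D → B
After 14 symbols: B.

B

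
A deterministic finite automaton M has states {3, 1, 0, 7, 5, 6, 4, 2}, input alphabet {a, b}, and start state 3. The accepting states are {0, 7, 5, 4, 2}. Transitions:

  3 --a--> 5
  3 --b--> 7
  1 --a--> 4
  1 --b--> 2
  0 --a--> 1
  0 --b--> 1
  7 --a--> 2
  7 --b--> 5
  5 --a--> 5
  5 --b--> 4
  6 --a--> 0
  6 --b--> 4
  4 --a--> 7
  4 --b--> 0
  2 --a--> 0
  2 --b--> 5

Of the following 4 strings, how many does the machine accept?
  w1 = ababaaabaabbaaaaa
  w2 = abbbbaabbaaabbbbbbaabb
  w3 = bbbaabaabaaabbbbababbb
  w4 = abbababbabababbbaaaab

3

w1: Trace: 3 -a-> 5 -b-> 4 -a-> 7 -b-> 5 -a-> 5 -a-> 5 -a-> 5 -b-> 4 -a-> 7 -a-> 2 -b-> 5 -b-> 4 -a-> 7 -a-> 2 -a-> 0 -a-> 1 -a-> 4  → end 4, accepted
w2: Trace: 3 -a-> 5 -b-> 4 -b-> 0 -b-> 1 -b-> 2 -a-> 0 -a-> 1 -b-> 2 -b-> 5 -a-> 5 -a-> 5 -a-> 5 -b-> 4 -b-> 0 -b-> 1 -b-> 2 -b-> 5 -b-> 4 -a-> 7 -a-> 2 -b-> 5 -b-> 4  → end 4, accepted
w3: Trace: 3 -b-> 7 -b-> 5 -b-> 4 -a-> 7 -a-> 2 -b-> 5 -a-> 5 -a-> 5 -b-> 4 -a-> 7 -a-> 2 -a-> 0 -b-> 1 -b-> 2 -b-> 5 -b-> 4 -a-> 7 -b-> 5 -a-> 5 -b-> 4 -b-> 0 -b-> 1  → end 1, rejected
w4: Trace: 3 -a-> 5 -b-> 4 -b-> 0 -a-> 1 -b-> 2 -a-> 0 -b-> 1 -b-> 2 -a-> 0 -b-> 1 -a-> 4 -b-> 0 -a-> 1 -b-> 2 -b-> 5 -b-> 4 -a-> 7 -a-> 2 -a-> 0 -a-> 1 -b-> 2  → end 2, accepted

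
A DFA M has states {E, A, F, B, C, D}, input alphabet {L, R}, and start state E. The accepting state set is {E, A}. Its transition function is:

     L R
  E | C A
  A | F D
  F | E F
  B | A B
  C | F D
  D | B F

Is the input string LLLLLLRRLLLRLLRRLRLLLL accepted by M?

No

E → C → F → E → C → F → E → A → D → B → A → F → F → E → C → D → F → E → A → F → E → C → F
End state F is not accepting.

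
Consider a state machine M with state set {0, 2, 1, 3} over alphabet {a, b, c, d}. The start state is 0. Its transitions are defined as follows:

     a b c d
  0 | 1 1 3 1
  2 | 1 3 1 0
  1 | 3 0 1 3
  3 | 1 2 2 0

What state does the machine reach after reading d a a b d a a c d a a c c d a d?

3

Trace: 0 -d-> 1 -a-> 3 -a-> 1 -b-> 0 -d-> 1 -a-> 3 -a-> 1 -c-> 1 -d-> 3 -a-> 1 -a-> 3 -c-> 2 -c-> 1 -d-> 3 -a-> 1 -d-> 3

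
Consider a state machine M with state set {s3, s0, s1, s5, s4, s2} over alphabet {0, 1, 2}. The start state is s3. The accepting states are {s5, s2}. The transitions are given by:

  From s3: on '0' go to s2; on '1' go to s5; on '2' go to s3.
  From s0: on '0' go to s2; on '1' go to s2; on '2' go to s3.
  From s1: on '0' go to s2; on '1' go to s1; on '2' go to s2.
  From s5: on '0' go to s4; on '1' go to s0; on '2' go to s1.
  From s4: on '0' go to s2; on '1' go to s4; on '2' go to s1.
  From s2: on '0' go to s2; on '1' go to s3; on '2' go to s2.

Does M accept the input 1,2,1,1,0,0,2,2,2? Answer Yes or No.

s3 → s5 → s1 → s1 → s1 → s2 → s2 → s2 → s2 → s2
End state s2 is accepting.

Yes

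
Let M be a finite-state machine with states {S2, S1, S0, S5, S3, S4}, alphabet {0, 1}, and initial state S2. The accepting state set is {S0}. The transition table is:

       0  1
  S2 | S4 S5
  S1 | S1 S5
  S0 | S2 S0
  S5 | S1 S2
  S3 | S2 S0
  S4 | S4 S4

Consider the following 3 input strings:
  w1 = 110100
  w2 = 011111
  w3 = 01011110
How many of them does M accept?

0

w1: S2 → S5 → S2 → S4 → S4 → S4 → S4  → end S4, rejected
w2: S2 → S4 → S4 → S4 → S4 → S4 → S4  → end S4, rejected
w3: S2 → S4 → S4 → S4 → S4 → S4 → S4 → S4 → S4  → end S4, rejected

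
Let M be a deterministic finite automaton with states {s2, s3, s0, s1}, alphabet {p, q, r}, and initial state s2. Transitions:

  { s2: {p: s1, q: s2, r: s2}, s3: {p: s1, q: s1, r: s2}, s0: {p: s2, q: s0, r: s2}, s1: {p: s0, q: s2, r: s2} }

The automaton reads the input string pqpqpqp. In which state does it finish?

start at s2
read 'p': s2 → s1
read 'q': s1 → s2
read 'p': s2 → s1
read 'q': s1 → s2
read 'p': s2 → s1
read 'q': s1 → s2
read 'p': s2 → s1

s1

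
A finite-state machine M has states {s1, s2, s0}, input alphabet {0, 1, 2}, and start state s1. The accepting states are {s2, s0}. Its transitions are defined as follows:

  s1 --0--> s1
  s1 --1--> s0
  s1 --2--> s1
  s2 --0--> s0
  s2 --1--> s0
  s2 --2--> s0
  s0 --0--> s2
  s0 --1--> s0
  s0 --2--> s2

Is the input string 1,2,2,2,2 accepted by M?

s1 → s0 → s2 → s0 → s2 → s0
End state s0 is accepting.

Yes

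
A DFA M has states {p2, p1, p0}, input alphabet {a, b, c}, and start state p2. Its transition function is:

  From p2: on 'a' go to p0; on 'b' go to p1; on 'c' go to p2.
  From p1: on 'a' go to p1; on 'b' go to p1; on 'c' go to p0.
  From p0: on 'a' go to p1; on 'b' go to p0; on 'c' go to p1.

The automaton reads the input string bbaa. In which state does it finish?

start at p2
read 'b': p2 → p1
read 'b': p1 → p1
read 'a': p1 → p1
read 'a': p1 → p1

p1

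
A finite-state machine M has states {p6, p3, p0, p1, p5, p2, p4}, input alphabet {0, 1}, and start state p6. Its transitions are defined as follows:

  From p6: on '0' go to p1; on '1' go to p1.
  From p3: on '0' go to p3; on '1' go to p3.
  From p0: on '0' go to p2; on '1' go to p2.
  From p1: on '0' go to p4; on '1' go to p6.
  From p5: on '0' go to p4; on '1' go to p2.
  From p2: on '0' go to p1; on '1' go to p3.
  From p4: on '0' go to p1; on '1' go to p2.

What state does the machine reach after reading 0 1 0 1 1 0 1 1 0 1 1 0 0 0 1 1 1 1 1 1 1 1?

Trace: p6 -0-> p1 -1-> p6 -0-> p1 -1-> p6 -1-> p1 -0-> p4 -1-> p2 -1-> p3 -0-> p3 -1-> p3 -1-> p3 -0-> p3 -0-> p3 -0-> p3 -1-> p3 -1-> p3 -1-> p3 -1-> p3 -1-> p3 -1-> p3 -1-> p3 -1-> p3

p3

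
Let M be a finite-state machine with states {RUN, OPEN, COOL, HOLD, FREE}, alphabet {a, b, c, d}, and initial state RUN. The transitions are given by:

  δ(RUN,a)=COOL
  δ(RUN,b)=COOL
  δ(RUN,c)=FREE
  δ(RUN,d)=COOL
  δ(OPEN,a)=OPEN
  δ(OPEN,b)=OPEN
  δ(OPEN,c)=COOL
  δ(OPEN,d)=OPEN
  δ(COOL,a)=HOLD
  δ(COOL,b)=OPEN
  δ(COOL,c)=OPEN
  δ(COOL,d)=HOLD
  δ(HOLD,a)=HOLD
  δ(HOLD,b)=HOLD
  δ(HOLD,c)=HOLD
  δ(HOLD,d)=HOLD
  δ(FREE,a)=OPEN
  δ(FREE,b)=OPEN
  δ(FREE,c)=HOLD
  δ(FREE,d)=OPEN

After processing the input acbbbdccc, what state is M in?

COOL

Trace: RUN -a-> COOL -c-> OPEN -b-> OPEN -b-> OPEN -b-> OPEN -d-> OPEN -c-> COOL -c-> OPEN -c-> COOL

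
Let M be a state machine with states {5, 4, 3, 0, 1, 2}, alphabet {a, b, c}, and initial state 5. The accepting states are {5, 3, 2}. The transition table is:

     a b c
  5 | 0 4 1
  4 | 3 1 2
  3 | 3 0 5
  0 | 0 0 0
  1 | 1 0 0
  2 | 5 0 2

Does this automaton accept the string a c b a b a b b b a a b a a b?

start at 5
read 'a': 5 → 0
read 'c': 0 → 0
read 'b': 0 → 0
read 'a': 0 → 0
read 'b': 0 → 0
read 'a': 0 → 0
read 'b': 0 → 0
read 'b': 0 → 0
read 'b': 0 → 0
read 'a': 0 → 0
read 'a': 0 → 0
read 'b': 0 → 0
read 'a': 0 → 0
read 'a': 0 → 0
read 'b': 0 → 0
End state 0 is not accepting.

No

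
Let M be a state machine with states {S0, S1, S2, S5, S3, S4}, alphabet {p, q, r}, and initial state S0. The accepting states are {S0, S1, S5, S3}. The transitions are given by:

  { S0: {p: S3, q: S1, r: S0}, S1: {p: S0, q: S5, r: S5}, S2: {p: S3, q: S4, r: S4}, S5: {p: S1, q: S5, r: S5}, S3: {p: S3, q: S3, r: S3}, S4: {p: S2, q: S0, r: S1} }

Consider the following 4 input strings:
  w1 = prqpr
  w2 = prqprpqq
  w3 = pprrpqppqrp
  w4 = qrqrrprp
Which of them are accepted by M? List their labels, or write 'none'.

w1:
  start at S0
  read 'p': S0 → S3
  read 'r': S3 → S3
  read 'q': S3 → S3
  read 'p': S3 → S3
  read 'r': S3 → S3
  end S3, accepted
w2:
  start at S0
  read 'p': S0 → S3
  read 'r': S3 → S3
  read 'q': S3 → S3
  read 'p': S3 → S3
  read 'r': S3 → S3
  read 'p': S3 → S3
  read 'q': S3 → S3
  read 'q': S3 → S3
  end S3, accepted
w3:
  start at S0
  read 'p': S0 → S3
  read 'p': S3 → S3
  read 'r': S3 → S3
  read 'r': S3 → S3
  read 'p': S3 → S3
  read 'q': S3 → S3
  read 'p': S3 → S3
  read 'p': S3 → S3
  read 'q': S3 → S3
  read 'r': S3 → S3
  read 'p': S3 → S3
  end S3, accepted
w4:
  start at S0
  read 'q': S0 → S1
  read 'r': S1 → S5
  read 'q': S5 → S5
  read 'r': S5 → S5
  read 'r': S5 → S5
  read 'p': S5 → S1
  read 'r': S1 → S5
  read 'p': S5 → S1
  end S1, accepted

w1, w2, w3, w4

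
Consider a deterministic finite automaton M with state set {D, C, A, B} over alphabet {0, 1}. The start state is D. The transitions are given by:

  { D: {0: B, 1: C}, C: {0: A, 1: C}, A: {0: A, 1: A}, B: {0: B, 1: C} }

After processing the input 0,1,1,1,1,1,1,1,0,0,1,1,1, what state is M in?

Trace: D -0-> B -1-> C -1-> C -1-> C -1-> C -1-> C -1-> C -1-> C -0-> A -0-> A -1-> A -1-> A -1-> A

A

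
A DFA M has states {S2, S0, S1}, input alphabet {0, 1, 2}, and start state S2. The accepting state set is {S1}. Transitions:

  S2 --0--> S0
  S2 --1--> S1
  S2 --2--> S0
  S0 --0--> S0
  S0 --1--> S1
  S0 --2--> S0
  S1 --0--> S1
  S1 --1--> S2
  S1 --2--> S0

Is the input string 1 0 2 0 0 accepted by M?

start at S2
read '1': S2 → S1
read '0': S1 → S1
read '2': S1 → S0
read '0': S0 → S0
read '0': S0 → S0
End state S0 is not accepting.

No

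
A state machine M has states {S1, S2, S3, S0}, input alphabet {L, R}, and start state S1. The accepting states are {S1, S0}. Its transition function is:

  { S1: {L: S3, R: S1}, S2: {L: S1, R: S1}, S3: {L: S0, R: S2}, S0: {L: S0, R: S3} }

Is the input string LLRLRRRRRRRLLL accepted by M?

Yes

S1 → S3 → S0 → S3 → S0 → S3 → S2 → S1 → S1 → S1 → S1 → S1 → S3 → S0 → S0
End state S0 is accepting.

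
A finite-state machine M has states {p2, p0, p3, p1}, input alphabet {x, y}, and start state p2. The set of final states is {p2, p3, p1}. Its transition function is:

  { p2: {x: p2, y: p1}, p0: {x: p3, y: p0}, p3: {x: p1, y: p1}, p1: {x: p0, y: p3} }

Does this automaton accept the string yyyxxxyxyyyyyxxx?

Yes

start at p2
read 'y': p2 → p1
read 'y': p1 → p3
read 'y': p3 → p1
read 'x': p1 → p0
read 'x': p0 → p3
read 'x': p3 → p1
read 'y': p1 → p3
read 'x': p3 → p1
read 'y': p1 → p3
read 'y': p3 → p1
read 'y': p1 → p3
read 'y': p3 → p1
read 'y': p1 → p3
read 'x': p3 → p1
read 'x': p1 → p0
read 'x': p0 → p3
End state p3 is accepting.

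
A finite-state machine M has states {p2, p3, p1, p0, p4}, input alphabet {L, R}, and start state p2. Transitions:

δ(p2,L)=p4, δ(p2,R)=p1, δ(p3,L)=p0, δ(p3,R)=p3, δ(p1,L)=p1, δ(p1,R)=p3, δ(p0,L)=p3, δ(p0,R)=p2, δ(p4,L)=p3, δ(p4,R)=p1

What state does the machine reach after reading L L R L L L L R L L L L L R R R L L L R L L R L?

p0

p2 → p4 → p3 → p3 → p0 → p3 → p0 → p3 → p3 → p0 → p3 → p0 → p3 → p0 → p2 → p1 → p3 → p0 → p3 → p0 → p2 → p4 → p3 → p3 → p0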